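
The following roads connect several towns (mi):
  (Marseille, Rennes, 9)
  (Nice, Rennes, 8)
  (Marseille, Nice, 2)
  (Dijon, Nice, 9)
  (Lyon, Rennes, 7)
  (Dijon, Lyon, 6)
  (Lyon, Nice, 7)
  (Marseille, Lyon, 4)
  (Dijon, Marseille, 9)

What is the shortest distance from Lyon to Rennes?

Checking several routes:
Lyon → Marseille → Rennes: 4 + 9 = 13
Lyon → Rennes: 7
Lyon → Marseille → Nice → Rennes: 4 + 2 + 8 = 14
Best route has total 7 mi.

7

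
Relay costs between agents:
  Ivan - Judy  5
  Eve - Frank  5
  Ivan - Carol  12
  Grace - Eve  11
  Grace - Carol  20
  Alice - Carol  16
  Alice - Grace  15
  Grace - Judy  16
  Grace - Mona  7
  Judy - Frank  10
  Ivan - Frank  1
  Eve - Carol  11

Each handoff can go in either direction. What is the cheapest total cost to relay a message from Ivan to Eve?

Some routes from Ivan to Eve:
Ivan - Carol - Eve: 12 + 11 = 23
Ivan - Judy - Frank - Eve: 5 + 10 + 5 = 20
Ivan - Frank - Eve: 1 + 5 = 6
Shortest: 6.

6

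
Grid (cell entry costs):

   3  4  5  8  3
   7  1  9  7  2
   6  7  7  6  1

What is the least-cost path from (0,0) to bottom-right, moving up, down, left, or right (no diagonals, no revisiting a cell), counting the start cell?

Best path: r0c0→r0c1→r0c2→r0c3→r0c4→r1c4→r2c4
Cost: 3 + 4 + 5 + 8 + 3 + 2 + 1 = 26

26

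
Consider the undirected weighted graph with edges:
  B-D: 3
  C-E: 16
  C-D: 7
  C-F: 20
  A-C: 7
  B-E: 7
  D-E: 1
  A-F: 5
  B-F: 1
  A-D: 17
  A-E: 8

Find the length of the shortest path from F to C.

11

Checking several routes:
F - B - D - C: 1 + 3 + 7 = 11
F - B - E - D - C: 1 + 7 + 1 + 7 = 16
F - A - C: 5 + 7 = 12
F - B - D - E - A - C: 1 + 3 + 1 + 8 + 7 = 20
Best route has total 11.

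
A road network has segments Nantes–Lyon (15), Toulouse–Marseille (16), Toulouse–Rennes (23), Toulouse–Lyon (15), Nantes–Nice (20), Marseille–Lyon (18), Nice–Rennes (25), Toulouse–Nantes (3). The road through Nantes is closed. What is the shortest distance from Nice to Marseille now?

64

Routes from Nice to Marseille avoiding Nantes:
Nice - Rennes - Toulouse - Lyon - Marseille: 25 + 23 + 15 + 18 = 81
Nice - Rennes - Toulouse - Marseille: 25 + 23 + 16 = 64
Shortest: 64 km.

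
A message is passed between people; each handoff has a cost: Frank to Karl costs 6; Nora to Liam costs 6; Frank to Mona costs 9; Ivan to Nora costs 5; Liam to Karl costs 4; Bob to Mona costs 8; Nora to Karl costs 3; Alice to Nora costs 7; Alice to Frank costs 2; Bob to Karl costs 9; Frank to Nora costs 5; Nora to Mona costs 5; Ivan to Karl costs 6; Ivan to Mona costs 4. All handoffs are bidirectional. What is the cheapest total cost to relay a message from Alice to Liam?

Checking several routes:
Alice - Nora - Liam: 7 + 6 = 13
Alice - Frank - Nora - Karl - Liam: 2 + 5 + 3 + 4 = 14
Alice - Frank - Nora - Liam: 2 + 5 + 6 = 13
Alice - Frank - Karl - Liam: 2 + 6 + 4 = 12
Best route has total 12.

12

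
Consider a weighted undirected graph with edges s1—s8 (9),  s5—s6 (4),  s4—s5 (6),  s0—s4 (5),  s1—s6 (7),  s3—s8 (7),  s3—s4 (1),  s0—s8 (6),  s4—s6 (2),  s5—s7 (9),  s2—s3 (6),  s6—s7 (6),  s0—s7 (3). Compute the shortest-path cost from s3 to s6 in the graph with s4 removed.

22

Routes from s3 to s6 avoiding s4:
s3 → s8 → s0 → s7 → s5 → s6: 7 + 6 + 3 + 9 + 4 = 29
s3 → s8 → s0 → s7 → s6: 7 + 6 + 3 + 6 = 22
s3 → s8 → s1 → s6: 7 + 9 + 7 = 23
The minimum is 22.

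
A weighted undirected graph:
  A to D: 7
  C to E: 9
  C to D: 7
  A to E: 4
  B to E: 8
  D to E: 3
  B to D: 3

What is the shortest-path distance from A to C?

13

Some routes from A to C:
A-D-C: 7 + 7 = 14
A-E-C: 4 + 9 = 13
A-E-D-C: 4 + 3 + 7 = 14
A-D-E-C: 7 + 3 + 9 = 19
Best route has total 13.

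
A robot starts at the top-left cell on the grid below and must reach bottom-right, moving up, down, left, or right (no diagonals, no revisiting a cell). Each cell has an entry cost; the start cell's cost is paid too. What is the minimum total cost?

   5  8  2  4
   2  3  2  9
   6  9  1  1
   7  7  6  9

Best path: r0c0 → r1c0 → r1c1 → r1c2 → r2c2 → r2c3 → r3c3
Cost: 5 + 2 + 3 + 2 + 1 + 1 + 9 = 23

23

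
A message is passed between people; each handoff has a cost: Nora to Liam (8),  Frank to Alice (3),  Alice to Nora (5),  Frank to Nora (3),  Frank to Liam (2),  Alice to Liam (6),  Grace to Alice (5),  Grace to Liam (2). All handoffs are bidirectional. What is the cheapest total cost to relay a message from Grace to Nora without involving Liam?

10

Candidate routes:
Grace - Alice - Frank - Nora: 5 + 3 + 3 = 11
Grace - Alice - Nora: 5 + 5 = 10
The minimum is 10.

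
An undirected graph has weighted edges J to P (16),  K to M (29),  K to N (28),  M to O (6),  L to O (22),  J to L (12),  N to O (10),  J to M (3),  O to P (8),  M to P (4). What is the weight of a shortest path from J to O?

9

Some routes from J to O:
J - M - O: 3 + 6 = 9
J - P - M - O: 16 + 4 + 6 = 26
J - P - O: 16 + 8 = 24
J - M - P - O: 3 + 4 + 8 = 15
The minimum is 9.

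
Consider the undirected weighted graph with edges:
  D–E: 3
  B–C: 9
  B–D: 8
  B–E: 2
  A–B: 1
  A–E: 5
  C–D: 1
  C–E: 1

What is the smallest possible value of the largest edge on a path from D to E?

A few of the D→E routes:
D-C-E: max(1, 1) = 1
D-E: max(3) = 3
D-B-E: max(8, 2) = 8
D-B-A-E: max(8, 1, 5) = 8
D-B-C-E: max(8, 9, 1) = 9
Smallest bottleneck: 1.

1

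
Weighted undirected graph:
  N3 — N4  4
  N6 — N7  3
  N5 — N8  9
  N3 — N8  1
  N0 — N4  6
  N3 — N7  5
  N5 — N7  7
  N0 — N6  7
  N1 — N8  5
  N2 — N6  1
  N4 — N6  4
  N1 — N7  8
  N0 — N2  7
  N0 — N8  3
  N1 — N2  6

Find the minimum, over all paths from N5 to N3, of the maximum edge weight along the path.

Checking several routes:
N5-N7-N6-N2-N1-N8-N0-N4-N3: max(7, 3, 1, 6, 5, 3, 6, 4) = 7
N5-N7-N6-N2-N0-N8-N3: max(7, 3, 1, 7, 3, 1) = 7
N5-N7-N6-N4-N0-N2-N1-N8-N3: max(7, 3, 4, 6, 7, 6, 5, 1) = 7
N5-N7-N6-N2-N1-N8-N3: max(7, 3, 1, 6, 5, 1) = 7
N5-N7-N6-N2-N0-N4-N3: max(7, 3, 1, 7, 6, 4) = 7
N5-N7-N6-N4-N3: max(7, 3, 4, 4) = 7
Smallest bottleneck: 7.

7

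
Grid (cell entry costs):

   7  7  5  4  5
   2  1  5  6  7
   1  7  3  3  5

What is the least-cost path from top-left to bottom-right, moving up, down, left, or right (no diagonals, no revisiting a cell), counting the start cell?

26

One optimal route is r0c0 r1c0 r1c1 r1c2 r2c2 r2c3 r2c4.
Its cost is 7 + 2 + 1 + 5 + 3 + 3 + 5 = 26.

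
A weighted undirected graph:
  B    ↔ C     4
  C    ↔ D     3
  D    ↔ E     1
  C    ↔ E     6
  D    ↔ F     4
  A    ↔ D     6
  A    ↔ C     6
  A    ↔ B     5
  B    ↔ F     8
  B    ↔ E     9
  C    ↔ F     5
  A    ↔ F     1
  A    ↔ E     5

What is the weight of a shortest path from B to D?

Checking several routes:
B → A → F → D: 5 + 1 + 4 = 10
B → E → D: 9 + 1 = 10
B → C → D: 4 + 3 = 7
Shortest: 7.

7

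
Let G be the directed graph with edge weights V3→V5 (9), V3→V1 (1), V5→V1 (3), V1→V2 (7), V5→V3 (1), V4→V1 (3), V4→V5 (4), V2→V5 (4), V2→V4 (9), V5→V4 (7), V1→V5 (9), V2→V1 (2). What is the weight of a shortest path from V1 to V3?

10

Candidate routes:
V1→V5→V3: 9 + 1 = 10
V1→V2→V5→V3: 7 + 4 + 1 = 12
V1→V2→V4→V5→V3: 7 + 9 + 4 + 1 = 21
Best route has total 10.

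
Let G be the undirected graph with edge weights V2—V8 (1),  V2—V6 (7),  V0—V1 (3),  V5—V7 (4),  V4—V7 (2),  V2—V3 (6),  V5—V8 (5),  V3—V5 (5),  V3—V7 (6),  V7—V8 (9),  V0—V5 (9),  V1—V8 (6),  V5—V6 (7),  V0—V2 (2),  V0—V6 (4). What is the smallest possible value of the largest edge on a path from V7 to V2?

5

Some routes from V7 to V2:
V7-V5-V8-V1-V0-V2: max(4, 5, 6, 3, 2) = 6
V7-V5-V3-V2: max(4, 5, 6) = 6
V7-V3-V2: max(6, 6) = 6
V7-V5-V8-V2: max(4, 5, 1) = 5
V7-V3-V5-V8-V2: max(6, 5, 5, 1) = 6
V7-V3-V5-V8-V1-V0-V2: max(6, 5, 5, 6, 3, 2) = 6
Best route has worst link 5.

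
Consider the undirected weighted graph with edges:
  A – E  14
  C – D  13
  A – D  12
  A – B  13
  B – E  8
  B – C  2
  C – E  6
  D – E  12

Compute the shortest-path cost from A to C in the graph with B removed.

20

Candidate routes:
A -> E -> D -> C: 14 + 12 + 13 = 39
A -> D -> E -> C: 12 + 12 + 6 = 30
A -> D -> C: 12 + 13 = 25
A -> E -> C: 14 + 6 = 20
Shortest: 20.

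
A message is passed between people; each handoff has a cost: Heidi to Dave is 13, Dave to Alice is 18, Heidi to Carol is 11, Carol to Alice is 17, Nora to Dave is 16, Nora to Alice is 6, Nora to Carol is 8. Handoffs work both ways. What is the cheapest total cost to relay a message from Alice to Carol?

A few of the Alice→Carol routes:
Alice - Carol: 17
Alice - Nora - Carol: 6 + 8 = 14
Alice - Dave - Nora - Carol: 18 + 16 + 8 = 42
The minimum is 14.

14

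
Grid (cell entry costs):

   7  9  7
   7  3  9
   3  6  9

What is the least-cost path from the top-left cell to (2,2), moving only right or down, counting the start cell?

One optimal route is r0c0 -> r1c0 -> r1c1 -> r2c1 -> r2c2.
Its cost is 7 + 7 + 3 + 6 + 9 = 32.

32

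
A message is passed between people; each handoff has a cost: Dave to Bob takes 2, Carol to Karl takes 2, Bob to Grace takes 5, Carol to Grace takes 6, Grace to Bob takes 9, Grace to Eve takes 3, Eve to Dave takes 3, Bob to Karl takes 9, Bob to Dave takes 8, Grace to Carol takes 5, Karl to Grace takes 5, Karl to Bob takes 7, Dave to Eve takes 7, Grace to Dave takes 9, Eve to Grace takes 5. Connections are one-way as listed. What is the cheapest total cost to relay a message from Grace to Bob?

8

Routes from Grace to Bob:
Grace-Dave-Bob: 9 + 2 = 11
Grace-Carol-Karl-Bob: 5 + 2 + 7 = 14
Grace-Bob: 9
Grace-Eve-Dave-Bob: 3 + 3 + 2 = 8
The minimum is 8.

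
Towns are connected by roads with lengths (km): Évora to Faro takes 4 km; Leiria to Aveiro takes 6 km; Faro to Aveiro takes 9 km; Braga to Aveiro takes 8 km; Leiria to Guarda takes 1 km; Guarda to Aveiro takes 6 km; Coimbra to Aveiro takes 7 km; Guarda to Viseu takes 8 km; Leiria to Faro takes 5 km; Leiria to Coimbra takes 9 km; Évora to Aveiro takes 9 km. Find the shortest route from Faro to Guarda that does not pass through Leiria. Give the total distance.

15

Candidate routes:
Faro → Aveiro → Guarda: 9 + 6 = 15
Faro → Évora → Aveiro → Guarda: 4 + 9 + 6 = 19
Shortest: 15 km.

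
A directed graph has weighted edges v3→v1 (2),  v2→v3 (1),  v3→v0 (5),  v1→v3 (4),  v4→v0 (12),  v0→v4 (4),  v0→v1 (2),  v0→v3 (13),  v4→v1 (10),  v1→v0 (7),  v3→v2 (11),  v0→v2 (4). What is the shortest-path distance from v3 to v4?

9

Paths from v3 to v4:
v3 - v1 - v0 - v4: 2 + 7 + 4 = 13
v3 - v0 - v4: 5 + 4 = 9
Best route has total 9.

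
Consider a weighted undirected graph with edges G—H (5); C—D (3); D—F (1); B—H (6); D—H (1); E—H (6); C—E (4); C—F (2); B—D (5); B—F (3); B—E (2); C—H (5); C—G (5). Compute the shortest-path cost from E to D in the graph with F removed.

7

Comparing a few candidate routes:
E - B - H - D: 2 + 6 + 1 = 9
E - B - D: 2 + 5 = 7
E - H - D: 6 + 1 = 7
E - C - D: 4 + 3 = 7
E - C - H - D: 4 + 5 + 1 = 10
The minimum is 7.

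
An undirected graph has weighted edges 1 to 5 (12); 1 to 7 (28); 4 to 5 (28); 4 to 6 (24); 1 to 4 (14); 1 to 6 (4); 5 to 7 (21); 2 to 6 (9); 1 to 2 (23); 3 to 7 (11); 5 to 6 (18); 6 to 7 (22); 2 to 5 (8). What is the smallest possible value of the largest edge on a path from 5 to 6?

9

Checking several routes:
5 -> 1 -> 2 -> 6: max(12, 23, 9) = 23
5 -> 2 -> 1 -> 6: max(8, 23, 4) = 23
5 -> 2 -> 6: max(8, 9) = 9
5 -> 7 -> 6: max(21, 22) = 22
5 -> 6: max(18) = 18
5 -> 1 -> 6: max(12, 4) = 12
The minimum achievable maximum is 9.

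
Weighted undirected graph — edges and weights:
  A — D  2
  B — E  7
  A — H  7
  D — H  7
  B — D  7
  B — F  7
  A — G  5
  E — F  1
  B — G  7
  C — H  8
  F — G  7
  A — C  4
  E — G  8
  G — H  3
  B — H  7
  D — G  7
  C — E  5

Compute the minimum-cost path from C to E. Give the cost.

5

Comparing a few candidate routes:
C→A→G→E: 4 + 5 + 8 = 17
C→A→G→F→E: 4 + 5 + 7 + 1 = 17
C→E: 5
C→H→G→F→E: 8 + 3 + 7 + 1 = 19
C→H→G→E: 8 + 3 + 8 = 19
Best route has total 5.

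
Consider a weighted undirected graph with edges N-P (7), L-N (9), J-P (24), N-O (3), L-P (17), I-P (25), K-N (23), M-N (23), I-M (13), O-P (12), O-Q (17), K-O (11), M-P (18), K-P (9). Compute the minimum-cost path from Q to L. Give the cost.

Checking several routes:
Q → O → N → P → L: 17 + 3 + 7 + 17 = 44
Q → O → P → L: 17 + 12 + 17 = 46
Q → O → P → N → L: 17 + 12 + 7 + 9 = 45
Q → O → N → L: 17 + 3 + 9 = 29
Shortest: 29.

29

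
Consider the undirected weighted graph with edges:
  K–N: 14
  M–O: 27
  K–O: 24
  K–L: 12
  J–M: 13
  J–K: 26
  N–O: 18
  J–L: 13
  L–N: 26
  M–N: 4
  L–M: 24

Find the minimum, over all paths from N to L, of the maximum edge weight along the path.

13

Checking several routes:
N-K-L: max(14, 12) = 14
N-M-J-K-L: max(4, 13, 26, 12) = 26
N-O-K-L: max(18, 24, 12) = 24
N-M-L: max(4, 24) = 24
N-M-J-L: max(4, 13, 13) = 13
Best route has worst link 13.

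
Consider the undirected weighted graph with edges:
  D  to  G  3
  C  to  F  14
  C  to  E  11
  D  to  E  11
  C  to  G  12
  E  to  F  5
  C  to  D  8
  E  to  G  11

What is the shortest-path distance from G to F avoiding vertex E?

Paths from G to F avoiding E:
G - D - C - F: 3 + 8 + 14 = 25
G - C - F: 12 + 14 = 26
Shortest: 25.

25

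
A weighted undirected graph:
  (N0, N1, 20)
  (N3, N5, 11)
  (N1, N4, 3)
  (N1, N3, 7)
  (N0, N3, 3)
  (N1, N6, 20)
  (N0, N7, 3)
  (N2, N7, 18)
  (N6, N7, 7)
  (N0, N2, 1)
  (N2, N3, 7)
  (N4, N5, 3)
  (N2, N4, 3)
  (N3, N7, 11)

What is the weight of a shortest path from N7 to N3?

6

Checking several routes:
N7 → N0 → N3: 3 + 3 = 6
N7 → N0 → N2 → N4 → N1 → N3: 3 + 1 + 3 + 3 + 7 = 17
N7 → N0 → N2 → N4 → N5 → N3: 3 + 1 + 3 + 3 + 11 = 21
N7 → N0 → N2 → N3: 3 + 1 + 7 = 11
N7 → N3: 11
The minimum is 6.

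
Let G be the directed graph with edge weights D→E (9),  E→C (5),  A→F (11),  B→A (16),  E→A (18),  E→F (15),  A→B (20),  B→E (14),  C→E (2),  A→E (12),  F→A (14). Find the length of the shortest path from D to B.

47

Candidate routes:
D - E - F - A - B: 9 + 15 + 14 + 20 = 58
D - E - A - B: 9 + 18 + 20 = 47
Shortest: 47.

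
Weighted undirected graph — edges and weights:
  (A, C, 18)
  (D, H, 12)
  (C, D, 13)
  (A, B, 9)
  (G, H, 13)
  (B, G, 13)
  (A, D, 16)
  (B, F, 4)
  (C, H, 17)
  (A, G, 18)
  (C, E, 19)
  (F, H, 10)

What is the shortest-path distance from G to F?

Comparing a few candidate routes:
G -> B -> F: 13 + 4 = 17
G -> H -> F: 13 + 10 = 23
G -> A -> B -> F: 18 + 9 + 4 = 31
Best route has total 17.

17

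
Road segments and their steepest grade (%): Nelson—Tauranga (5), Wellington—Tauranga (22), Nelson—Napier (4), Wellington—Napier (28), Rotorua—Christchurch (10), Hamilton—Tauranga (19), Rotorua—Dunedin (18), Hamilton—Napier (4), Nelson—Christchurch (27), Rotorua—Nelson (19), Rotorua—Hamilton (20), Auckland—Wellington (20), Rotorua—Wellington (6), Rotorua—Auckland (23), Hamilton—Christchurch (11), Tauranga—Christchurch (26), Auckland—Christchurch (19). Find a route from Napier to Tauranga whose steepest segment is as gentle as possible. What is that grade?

5

Comparing a few candidate routes:
Napier→Hamilton→Christchurch→Auckland→Wellington→Rotorua→Nelson→Tauranga: max(4, 11, 19, 20, 6, 19, 5) = 20
Napier→Nelson→Rotorua→Christchurch→Hamilton→Tauranga: max(4, 19, 10, 11, 19) = 19
Napier→Hamilton→Tauranga: max(4, 19) = 19
Napier→Hamilton→Christchurch→Rotorua→Nelson→Tauranga: max(4, 11, 10, 19, 5) = 19
Napier→Nelson→Tauranga: max(4, 5) = 5
Napier→Hamilton→Rotorua→Nelson→Tauranga: max(4, 20, 19, 5) = 20
Best route has worst link 5%.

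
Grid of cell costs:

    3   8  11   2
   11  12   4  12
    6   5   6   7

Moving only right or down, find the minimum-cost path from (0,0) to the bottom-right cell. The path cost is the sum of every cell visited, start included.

38

Cheapest: [0,0] → [1,0] → [2,0] → [2,1] → [2,2] → [2,3]
  3 + 11 + 6 + 5 + 6 + 7 = 38
For comparison, the top-then-right route costs 43.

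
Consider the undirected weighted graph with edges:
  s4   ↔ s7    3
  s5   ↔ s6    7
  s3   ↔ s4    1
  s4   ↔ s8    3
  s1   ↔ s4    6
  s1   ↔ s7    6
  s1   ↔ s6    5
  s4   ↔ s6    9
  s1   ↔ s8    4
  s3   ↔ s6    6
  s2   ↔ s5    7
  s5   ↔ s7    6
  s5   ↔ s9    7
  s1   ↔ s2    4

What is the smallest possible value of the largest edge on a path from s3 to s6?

5

Some routes from s3 to s6:
s3→s4→s7→s1→s6: max(1, 3, 6, 5) = 6
s3→s4→s8→s1→s6: max(1, 3, 4, 5) = 5
s3→s6: max(6) = 6
s3→s4→s1→s6: max(1, 6, 5) = 6
Best route has worst link 5.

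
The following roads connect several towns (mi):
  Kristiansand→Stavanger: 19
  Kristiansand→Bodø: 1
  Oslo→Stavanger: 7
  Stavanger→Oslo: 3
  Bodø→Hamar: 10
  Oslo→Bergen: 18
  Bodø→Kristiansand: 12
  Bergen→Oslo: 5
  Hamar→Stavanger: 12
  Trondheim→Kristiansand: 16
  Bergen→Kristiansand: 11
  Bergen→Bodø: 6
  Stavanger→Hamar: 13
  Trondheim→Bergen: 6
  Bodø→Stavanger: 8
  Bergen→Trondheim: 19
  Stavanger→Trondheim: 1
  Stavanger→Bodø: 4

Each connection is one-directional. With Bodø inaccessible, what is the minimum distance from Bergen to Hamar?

25

Candidate routes:
Bergen→Kristiansand→Stavanger→Hamar: 11 + 19 + 13 = 43
Bergen→Oslo→Stavanger→Hamar: 5 + 7 + 13 = 25
Bergen→Trondheim→Kristiansand→Stavanger→Hamar: 19 + 16 + 19 + 13 = 67
Best route has total 25 mi.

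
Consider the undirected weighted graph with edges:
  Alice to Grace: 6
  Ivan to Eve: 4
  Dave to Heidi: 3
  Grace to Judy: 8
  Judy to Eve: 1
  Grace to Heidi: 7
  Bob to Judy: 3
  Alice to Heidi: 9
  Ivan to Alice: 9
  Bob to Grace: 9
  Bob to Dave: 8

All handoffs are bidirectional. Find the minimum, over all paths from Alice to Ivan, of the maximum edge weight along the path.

Checking several routes:
Alice→Heidi→Dave→Bob→Judy→Eve→Ivan: max(9, 3, 8, 3, 1, 4) = 9
Alice→Grace→Judy→Eve→Ivan: max(6, 8, 1, 4) = 8
Alice→Grace→Heidi→Dave→Bob→Judy→Eve→Ivan: max(6, 7, 3, 8, 3, 1, 4) = 8
Alice→Heidi→Dave→Bob→Grace→Judy→Eve→Ivan: max(9, 3, 8, 9, 8, 1, 4) = 9
The minimum achievable maximum is 8.

8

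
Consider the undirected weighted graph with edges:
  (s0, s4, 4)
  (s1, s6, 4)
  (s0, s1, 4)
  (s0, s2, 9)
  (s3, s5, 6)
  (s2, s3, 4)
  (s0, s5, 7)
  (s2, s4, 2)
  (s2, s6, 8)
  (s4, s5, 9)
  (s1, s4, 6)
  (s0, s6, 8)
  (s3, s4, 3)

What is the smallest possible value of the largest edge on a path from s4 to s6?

Some routes from s4 to s6:
s4 → s0 → s1 → s6: max(4, 4, 4) = 4
s4 → s2 → s3 → s5 → s0 → s1 → s6: max(2, 4, 6, 7, 4, 4) = 7
s4 → s2 → s3 → s5 → s0 → s6: max(2, 4, 6, 7, 8) = 8
s4 → s1 → s6: max(6, 4) = 6
s4 → s3 → s5 → s0 → s1 → s6: max(3, 6, 7, 4, 4) = 7
Smallest bottleneck: 4.

4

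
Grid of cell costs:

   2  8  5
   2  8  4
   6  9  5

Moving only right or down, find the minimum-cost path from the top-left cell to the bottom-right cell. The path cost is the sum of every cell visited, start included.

Path r0c0 -> r1c0 -> r1c1 -> r1c2 -> r2c2: 2 + 2 + 8 + 4 + 5 = 21.

21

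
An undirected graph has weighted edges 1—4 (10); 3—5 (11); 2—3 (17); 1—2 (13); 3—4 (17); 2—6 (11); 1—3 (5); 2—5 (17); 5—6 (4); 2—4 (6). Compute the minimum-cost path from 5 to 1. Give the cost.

Comparing a few candidate routes:
5 -> 2 -> 1: 17 + 13 = 30
5 -> 3 -> 1: 11 + 5 = 16
5 -> 6 -> 2 -> 4 -> 1: 4 + 11 + 6 + 10 = 31
5 -> 6 -> 2 -> 1: 4 + 11 + 13 = 28
Best route has total 16.

16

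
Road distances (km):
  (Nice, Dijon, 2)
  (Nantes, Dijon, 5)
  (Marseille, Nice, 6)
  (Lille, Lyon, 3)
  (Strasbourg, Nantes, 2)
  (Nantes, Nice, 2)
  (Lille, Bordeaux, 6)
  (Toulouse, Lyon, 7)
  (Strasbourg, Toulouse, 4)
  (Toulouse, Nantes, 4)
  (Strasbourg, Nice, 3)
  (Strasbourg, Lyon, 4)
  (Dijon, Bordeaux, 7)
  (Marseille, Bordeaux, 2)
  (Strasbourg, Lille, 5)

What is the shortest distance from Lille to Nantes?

A few of the Lille→Nantes routes:
Lille - Lyon - Strasbourg - Nantes: 3 + 4 + 2 = 9
Lille - Strasbourg - Nantes: 5 + 2 = 7
Lille - Lyon - Strasbourg - Nice - Nantes: 3 + 4 + 3 + 2 = 12
Lille - Strasbourg - Nice - Nantes: 5 + 3 + 2 = 10
Shortest: 7 km.

7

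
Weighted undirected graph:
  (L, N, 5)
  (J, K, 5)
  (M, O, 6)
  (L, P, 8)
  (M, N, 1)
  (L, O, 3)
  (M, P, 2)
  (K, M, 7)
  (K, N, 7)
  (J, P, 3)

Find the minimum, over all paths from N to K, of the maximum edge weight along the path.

Comparing a few candidate routes:
N-L-O-M-P-J-K: max(5, 3, 6, 2, 3, 5) = 6
N-M-K: max(1, 7) = 7
N-K: max(7) = 7
N-M-P-J-K: max(1, 2, 3, 5) = 5
Smallest bottleneck: 5.

5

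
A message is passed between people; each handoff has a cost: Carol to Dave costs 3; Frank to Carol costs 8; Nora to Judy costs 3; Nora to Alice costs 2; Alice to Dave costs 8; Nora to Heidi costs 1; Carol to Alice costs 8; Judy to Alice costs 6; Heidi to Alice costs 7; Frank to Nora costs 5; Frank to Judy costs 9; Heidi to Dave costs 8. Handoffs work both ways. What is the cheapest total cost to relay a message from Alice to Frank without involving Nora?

15

Routes from Alice to Frank avoiding Nora:
Alice → Heidi → Dave → Carol → Frank: 7 + 8 + 3 + 8 = 26
Alice → Carol → Frank: 8 + 8 = 16
Alice → Judy → Frank: 6 + 9 = 15
Alice → Dave → Carol → Frank: 8 + 3 + 8 = 19
The minimum is 15.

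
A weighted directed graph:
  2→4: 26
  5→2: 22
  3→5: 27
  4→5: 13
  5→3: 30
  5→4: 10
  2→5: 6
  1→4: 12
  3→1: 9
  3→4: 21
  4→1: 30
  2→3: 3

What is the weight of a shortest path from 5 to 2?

Candidate routes:
5 → 2: 22
Shortest: 22.

22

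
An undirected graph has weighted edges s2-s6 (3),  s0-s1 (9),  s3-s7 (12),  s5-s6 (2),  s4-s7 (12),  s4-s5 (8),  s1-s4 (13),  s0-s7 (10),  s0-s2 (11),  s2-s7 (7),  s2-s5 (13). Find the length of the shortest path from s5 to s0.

16

Some routes from s5 to s0:
s5 → s6 → s2 → s7 → s0: 2 + 3 + 7 + 10 = 22
s5 → s2 → s0: 13 + 11 = 24
s5 → s6 → s2 → s0: 2 + 3 + 11 = 16
Shortest: 16.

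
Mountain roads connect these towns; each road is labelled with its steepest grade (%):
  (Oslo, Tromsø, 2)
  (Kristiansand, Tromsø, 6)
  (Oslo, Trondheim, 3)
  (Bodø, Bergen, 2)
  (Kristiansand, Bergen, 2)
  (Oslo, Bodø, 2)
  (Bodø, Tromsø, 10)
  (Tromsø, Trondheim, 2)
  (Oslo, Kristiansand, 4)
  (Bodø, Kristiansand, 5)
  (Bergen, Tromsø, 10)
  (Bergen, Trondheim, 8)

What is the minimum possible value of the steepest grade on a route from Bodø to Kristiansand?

2

Comparing a few candidate routes:
Bodø - Oslo - Kristiansand: max(2, 4) = 4
Bodø - Oslo - Tromsø - Kristiansand: max(2, 2, 6) = 6
Bodø - Oslo - Trondheim - Tromsø - Kristiansand: max(2, 3, 2, 6) = 6
Bodø - Kristiansand: max(5) = 5
Bodø - Bergen - Kristiansand: max(2, 2) = 2
Best route has worst link 2%.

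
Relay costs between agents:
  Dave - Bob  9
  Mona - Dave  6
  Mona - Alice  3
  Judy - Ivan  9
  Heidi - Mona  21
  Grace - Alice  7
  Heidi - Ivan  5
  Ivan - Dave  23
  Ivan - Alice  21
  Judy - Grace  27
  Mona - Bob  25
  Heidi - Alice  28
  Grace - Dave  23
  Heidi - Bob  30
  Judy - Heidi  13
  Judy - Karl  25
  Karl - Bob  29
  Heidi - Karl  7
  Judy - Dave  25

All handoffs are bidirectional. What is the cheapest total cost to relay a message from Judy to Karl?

20

Some routes from Judy to Karl:
Judy→Heidi→Karl: 13 + 7 = 20
Judy→Karl: 25
Judy→Ivan→Heidi→Karl: 9 + 5 + 7 = 21
The minimum is 20.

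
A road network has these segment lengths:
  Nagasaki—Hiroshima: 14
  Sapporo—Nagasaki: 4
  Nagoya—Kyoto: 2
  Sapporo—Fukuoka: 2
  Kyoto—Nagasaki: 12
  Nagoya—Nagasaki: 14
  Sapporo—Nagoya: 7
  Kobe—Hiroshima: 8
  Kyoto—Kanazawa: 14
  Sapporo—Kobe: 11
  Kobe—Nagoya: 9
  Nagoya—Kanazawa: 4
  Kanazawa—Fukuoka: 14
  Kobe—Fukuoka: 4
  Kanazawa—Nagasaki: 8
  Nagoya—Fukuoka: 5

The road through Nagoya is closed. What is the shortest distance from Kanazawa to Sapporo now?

12

A few of the Kanazawa→Sapporo routes:
Kanazawa → Nagasaki → Sapporo: 8 + 4 = 12
Kanazawa → Fukuoka → Kobe → Sapporo: 14 + 4 + 11 = 29
Kanazawa → Kyoto → Nagasaki → Sapporo: 14 + 12 + 4 = 30
Kanazawa → Fukuoka → Sapporo: 14 + 2 = 16
Shortest: 12.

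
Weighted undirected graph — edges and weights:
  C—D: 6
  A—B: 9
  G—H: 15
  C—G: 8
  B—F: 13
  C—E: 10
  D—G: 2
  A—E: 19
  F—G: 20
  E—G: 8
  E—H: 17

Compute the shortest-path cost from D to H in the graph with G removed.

Candidate routes:
D→C→E→H: 6 + 10 + 17 = 33
Best route has total 33.

33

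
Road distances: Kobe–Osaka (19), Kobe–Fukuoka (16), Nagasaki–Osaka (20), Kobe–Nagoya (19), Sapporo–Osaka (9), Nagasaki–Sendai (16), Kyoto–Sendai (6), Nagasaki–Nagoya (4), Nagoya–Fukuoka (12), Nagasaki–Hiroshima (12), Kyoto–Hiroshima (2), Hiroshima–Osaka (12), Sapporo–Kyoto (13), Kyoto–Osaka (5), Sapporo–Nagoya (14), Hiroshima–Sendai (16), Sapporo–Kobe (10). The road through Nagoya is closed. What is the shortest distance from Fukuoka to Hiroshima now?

Some routes from Fukuoka to Hiroshima avoiding Nagoya:
Fukuoka-Kobe-Osaka-Hiroshima: 16 + 19 + 12 = 47
Fukuoka-Kobe-Sapporo-Osaka-Kyoto-Hiroshima: 16 + 10 + 9 + 5 + 2 = 42
Fukuoka-Kobe-Osaka-Kyoto-Hiroshima: 16 + 19 + 5 + 2 = 42
Fukuoka-Kobe-Sapporo-Kyoto-Hiroshima: 16 + 10 + 13 + 2 = 41
Fukuoka-Kobe-Sapporo-Osaka-Hiroshima: 16 + 10 + 9 + 12 = 47
Fukuoka-Kobe-Sapporo-Kyoto-Osaka-Hiroshima: 16 + 10 + 13 + 5 + 12 = 56
Best route has total 41.

41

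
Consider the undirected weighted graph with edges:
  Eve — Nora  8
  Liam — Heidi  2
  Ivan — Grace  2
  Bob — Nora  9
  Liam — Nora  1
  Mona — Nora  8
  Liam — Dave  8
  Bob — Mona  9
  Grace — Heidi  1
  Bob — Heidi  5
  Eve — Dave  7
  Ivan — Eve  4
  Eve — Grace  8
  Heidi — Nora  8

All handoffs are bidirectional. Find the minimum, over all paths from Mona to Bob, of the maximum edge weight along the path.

A few of the Mona→Bob routes:
Mona - Nora - Eve - Grace - Heidi - Bob: max(8, 8, 8, 1, 5) = 8
Mona - Nora - Eve - Dave - Liam - Heidi - Bob: max(8, 8, 7, 8, 2, 5) = 8
Mona - Nora - Liam - Dave - Eve - Grace - Heidi - Bob: max(8, 1, 8, 7, 8, 1, 5) = 8
Mona - Nora - Liam - Dave - Eve - Ivan - Grace - Heidi - Bob: max(8, 1, 8, 7, 4, 2, 1, 5) = 8
Mona - Nora - Liam - Heidi - Bob: max(8, 1, 2, 5) = 8
Smallest bottleneck: 8.

8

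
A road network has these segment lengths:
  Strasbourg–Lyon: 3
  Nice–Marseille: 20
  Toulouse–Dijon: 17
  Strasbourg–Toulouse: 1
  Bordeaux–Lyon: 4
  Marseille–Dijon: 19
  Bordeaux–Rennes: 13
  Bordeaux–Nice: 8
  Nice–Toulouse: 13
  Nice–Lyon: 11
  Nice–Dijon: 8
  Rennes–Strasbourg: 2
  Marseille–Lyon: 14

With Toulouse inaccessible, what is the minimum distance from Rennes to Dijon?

Comparing a few candidate routes:
Rennes-Bordeaux-Lyon-Nice-Dijon: 13 + 4 + 11 + 8 = 36
Rennes-Strasbourg-Lyon-Nice-Dijon: 2 + 3 + 11 + 8 = 24
Rennes-Bordeaux-Nice-Dijon: 13 + 8 + 8 = 29
Rennes-Strasbourg-Lyon-Marseille-Dijon: 2 + 3 + 14 + 19 = 38
Rennes-Strasbourg-Lyon-Marseille-Nice-Dijon: 2 + 3 + 14 + 20 + 8 = 47
Rennes-Strasbourg-Lyon-Bordeaux-Nice-Dijon: 2 + 3 + 4 + 8 + 8 = 25
Shortest: 24.

24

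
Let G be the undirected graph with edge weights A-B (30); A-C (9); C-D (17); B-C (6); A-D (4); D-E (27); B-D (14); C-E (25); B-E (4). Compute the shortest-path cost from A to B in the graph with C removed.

18

Candidate routes:
A → D → B: 4 + 14 = 18
A → B: 30
A → D → E → B: 4 + 27 + 4 = 35
The minimum is 18.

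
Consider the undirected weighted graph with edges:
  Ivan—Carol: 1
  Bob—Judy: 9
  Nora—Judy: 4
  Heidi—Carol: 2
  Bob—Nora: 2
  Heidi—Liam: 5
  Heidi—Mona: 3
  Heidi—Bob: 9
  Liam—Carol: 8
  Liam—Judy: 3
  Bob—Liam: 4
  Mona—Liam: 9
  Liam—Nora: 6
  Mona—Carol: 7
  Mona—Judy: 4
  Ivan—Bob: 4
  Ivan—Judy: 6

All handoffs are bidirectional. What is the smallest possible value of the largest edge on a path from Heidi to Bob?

4

Comparing a few candidate routes:
Heidi → Carol → Ivan → Bob: max(2, 1, 4) = 4
Heidi → Mona → Judy → Liam → Bob: max(3, 4, 3, 4) = 4
Heidi → Mona → Judy → Nora → Bob: max(3, 4, 4, 2) = 4
Best route has worst link 4.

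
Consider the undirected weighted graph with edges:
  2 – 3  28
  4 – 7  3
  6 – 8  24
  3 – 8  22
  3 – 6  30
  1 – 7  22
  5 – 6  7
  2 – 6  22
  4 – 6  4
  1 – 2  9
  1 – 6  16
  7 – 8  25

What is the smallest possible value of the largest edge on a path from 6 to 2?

16

Comparing a few candidate routes:
6→8→3→2: max(24, 22, 28) = 28
6→2: max(22) = 22
6→1→2: max(16, 9) = 16
6→8→7→1→2: max(24, 25, 22, 9) = 25
6→4→7→1→2: max(4, 3, 22, 9) = 22
Smallest bottleneck: 16.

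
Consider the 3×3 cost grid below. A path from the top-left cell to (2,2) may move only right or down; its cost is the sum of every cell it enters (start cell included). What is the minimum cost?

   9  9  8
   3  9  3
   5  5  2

24

Cheapest: (0,0)→(1,0)→(2,0)→(2,1)→(2,2)
  9 + 3 + 5 + 5 + 2 = 24
(Top row then right column would cost 31.)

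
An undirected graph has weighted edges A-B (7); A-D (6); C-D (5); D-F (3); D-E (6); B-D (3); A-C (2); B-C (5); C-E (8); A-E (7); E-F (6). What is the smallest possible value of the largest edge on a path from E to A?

A few of the E→A routes:
E - F - D - A: max(6, 3, 6) = 6
E - F - D - B - C - A: max(6, 3, 3, 5, 2) = 6
E - D - A: max(6, 6) = 6
E - F - D - C - A: max(6, 3, 5, 2) = 6
E - D - C - A: max(6, 5, 2) = 6
The minimum achievable maximum is 6.

6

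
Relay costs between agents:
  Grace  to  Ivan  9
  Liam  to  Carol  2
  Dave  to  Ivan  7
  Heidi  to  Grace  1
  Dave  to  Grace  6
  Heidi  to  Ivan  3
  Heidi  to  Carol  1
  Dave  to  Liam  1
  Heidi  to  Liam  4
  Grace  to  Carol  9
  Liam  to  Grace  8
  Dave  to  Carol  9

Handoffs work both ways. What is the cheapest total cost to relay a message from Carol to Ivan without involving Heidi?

10

A few of the Carol→Ivan routes:
Carol→Liam→Dave→Ivan: 2 + 1 + 7 = 10
Carol→Dave→Ivan: 9 + 7 = 16
Carol→Liam→Dave→Grace→Ivan: 2 + 1 + 6 + 9 = 18
Carol→Grace→Ivan: 9 + 9 = 18
Carol→Liam→Grace→Ivan: 2 + 8 + 9 = 19
Shortest: 10.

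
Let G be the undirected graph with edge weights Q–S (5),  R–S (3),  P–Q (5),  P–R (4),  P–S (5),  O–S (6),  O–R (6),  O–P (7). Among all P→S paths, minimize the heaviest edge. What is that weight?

Checking several routes:
P - O - S: max(7, 6) = 7
P - R - O - S: max(4, 6, 6) = 6
P - R - S: max(4, 3) = 4
P - S: max(5) = 5
P - Q - S: max(5, 5) = 5
Smallest bottleneck: 4.

4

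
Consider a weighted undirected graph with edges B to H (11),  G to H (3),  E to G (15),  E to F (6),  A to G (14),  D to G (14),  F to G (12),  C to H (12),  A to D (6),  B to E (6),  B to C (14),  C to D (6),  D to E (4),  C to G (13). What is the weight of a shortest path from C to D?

6

Some routes from C to D:
C → B → E → D: 14 + 6 + 4 = 24
C → G → D: 13 + 14 = 27
C → D: 6
The minimum is 6.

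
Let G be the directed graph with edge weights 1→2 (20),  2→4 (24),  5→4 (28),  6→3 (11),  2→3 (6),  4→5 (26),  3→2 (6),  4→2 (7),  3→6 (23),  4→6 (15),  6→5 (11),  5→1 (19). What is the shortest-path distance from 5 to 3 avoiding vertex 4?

Candidate routes:
5 -> 1 -> 2 -> 3: 19 + 20 + 6 = 45
The minimum is 45.

45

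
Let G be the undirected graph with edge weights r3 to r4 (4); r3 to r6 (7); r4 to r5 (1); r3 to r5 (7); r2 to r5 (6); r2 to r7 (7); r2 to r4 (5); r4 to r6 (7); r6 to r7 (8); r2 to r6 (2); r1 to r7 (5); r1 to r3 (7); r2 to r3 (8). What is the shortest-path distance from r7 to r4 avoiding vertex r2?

15

Checking several routes:
r7 -> r1 -> r3 -> r4: 5 + 7 + 4 = 16
r7 -> r6 -> r3 -> r4: 8 + 7 + 4 = 19
r7 -> r6 -> r3 -> r5 -> r4: 8 + 7 + 7 + 1 = 23
r7 -> r6 -> r4: 8 + 7 = 15
r7 -> r1 -> r3 -> r5 -> r4: 5 + 7 + 7 + 1 = 20
The minimum is 15.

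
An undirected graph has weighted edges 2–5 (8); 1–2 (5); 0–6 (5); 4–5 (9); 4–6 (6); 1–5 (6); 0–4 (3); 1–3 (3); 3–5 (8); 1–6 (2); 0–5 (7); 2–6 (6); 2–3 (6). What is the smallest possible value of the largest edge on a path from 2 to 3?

5

A few of the 2→3 routes:
2→3: max(6) = 6
2→6→1→3: max(6, 2, 3) = 6
2→1→3: max(5, 3) = 5
2→6→4→0→5→1→3: max(6, 6, 3, 7, 6, 3) = 7
The minimum achievable maximum is 5.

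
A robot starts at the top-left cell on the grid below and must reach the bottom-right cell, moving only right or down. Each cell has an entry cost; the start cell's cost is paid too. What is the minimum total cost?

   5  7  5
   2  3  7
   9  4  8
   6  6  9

29

One optimal route is r0c0 → r1c0 → r1c1 → r2c1 → r3c1 → r3c2.
Its cost is 5 + 2 + 3 + 4 + 6 + 9 = 29.
For comparison, the top-then-right route costs 41.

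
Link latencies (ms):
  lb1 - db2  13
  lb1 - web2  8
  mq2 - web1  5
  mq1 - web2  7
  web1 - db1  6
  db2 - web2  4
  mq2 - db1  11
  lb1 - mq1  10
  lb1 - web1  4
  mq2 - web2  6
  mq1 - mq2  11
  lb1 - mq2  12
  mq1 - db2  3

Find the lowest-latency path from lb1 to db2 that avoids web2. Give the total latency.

13

Some routes from lb1 to db2 avoiding web2:
lb1-mq2-mq1-db2: 12 + 11 + 3 = 26
lb1-web1-mq2-mq1-db2: 4 + 5 + 11 + 3 = 23
lb1-mq1-db2: 10 + 3 = 13
lb1-db2: 13
The minimum is 13 ms.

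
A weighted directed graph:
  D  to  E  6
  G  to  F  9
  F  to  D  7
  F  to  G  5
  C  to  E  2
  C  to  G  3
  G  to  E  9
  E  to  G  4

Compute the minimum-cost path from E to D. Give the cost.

20

Paths from E to D:
E-G-F-D: 4 + 9 + 7 = 20
Shortest: 20.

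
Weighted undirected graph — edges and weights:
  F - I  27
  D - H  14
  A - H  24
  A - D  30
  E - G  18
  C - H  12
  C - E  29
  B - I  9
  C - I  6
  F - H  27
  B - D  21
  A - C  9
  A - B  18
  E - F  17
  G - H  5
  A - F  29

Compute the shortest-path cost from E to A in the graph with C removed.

46

Checking several routes:
E → F → A: 17 + 29 = 46
E → F → H → A: 17 + 27 + 24 = 68
E → F → I → B → A: 17 + 27 + 9 + 18 = 71
E → G → H → D → A: 18 + 5 + 14 + 30 = 67
E → G → H → A: 18 + 5 + 24 = 47
The minimum is 46.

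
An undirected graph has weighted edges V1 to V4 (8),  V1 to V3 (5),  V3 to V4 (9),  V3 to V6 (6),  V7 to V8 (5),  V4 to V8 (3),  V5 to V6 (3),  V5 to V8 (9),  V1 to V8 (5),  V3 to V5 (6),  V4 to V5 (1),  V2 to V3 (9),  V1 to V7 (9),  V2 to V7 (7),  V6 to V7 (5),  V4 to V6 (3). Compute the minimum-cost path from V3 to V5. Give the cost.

Checking several routes:
V3 - V6 - V5: 6 + 3 = 9
V3 - V5: 6
V3 - V4 - V5: 9 + 1 = 10
Shortest: 6.

6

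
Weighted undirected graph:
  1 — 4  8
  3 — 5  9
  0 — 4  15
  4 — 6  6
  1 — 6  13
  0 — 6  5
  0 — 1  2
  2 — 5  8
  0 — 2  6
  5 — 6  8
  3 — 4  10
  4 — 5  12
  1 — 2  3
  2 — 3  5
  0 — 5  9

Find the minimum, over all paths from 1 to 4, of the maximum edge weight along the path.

6

A few of the 1→4 routes:
1 -> 0 -> 6 -> 4: max(2, 5, 6) = 6
1 -> 4: max(8) = 8
1 -> 2 -> 0 -> 6 -> 4: max(3, 6, 5, 6) = 6
1 -> 2 -> 5 -> 6 -> 4: max(3, 8, 8, 6) = 8
1 -> 0 -> 2 -> 5 -> 6 -> 4: max(2, 6, 8, 8, 6) = 8
The minimum achievable maximum is 6.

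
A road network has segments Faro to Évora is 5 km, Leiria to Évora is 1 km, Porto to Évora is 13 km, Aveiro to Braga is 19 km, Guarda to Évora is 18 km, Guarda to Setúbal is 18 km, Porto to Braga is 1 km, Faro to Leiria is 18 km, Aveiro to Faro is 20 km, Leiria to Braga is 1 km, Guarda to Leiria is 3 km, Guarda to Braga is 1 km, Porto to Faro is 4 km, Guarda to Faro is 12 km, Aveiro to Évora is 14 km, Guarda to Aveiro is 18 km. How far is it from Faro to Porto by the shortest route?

4

A few of the Faro→Porto routes:
Faro -> Évora -> Leiria -> Braga -> Porto: 5 + 1 + 1 + 1 = 8
Faro -> Guarda -> Leiria -> Braga -> Porto: 12 + 3 + 1 + 1 = 17
Faro -> Évora -> Leiria -> Guarda -> Braga -> Porto: 5 + 1 + 3 + 1 + 1 = 11
Faro -> Guarda -> Braga -> Porto: 12 + 1 + 1 = 14
Faro -> Porto: 4
Shortest: 4 km.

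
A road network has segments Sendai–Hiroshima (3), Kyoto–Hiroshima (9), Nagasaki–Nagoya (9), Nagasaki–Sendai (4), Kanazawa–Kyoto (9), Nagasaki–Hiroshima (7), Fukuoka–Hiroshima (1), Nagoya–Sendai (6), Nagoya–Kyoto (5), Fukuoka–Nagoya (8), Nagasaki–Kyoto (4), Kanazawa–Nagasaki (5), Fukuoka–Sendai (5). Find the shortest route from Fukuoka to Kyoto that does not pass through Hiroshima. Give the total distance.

Checking several routes:
Fukuoka → Sendai → Nagoya → Kyoto: 5 + 6 + 5 = 16
Fukuoka → Nagoya → Kyoto: 8 + 5 = 13
Fukuoka → Sendai → Nagasaki → Kyoto: 5 + 4 + 4 = 13
Fukuoka → Nagoya → Nagasaki → Kyoto: 8 + 9 + 4 = 21
The minimum is 13 mi.

13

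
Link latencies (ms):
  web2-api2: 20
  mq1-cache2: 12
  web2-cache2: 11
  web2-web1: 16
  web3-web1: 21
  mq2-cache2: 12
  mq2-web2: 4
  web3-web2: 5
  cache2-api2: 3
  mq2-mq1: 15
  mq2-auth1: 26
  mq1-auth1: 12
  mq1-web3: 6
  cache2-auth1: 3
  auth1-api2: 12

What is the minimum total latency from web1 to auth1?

Checking several routes:
web1-web2-mq2-cache2-auth1: 16 + 4 + 12 + 3 = 35
web1-web2-web3-mq1-auth1: 16 + 5 + 6 + 12 = 39
web1-web2-cache2-auth1: 16 + 11 + 3 = 30
Shortest: 30 ms.

30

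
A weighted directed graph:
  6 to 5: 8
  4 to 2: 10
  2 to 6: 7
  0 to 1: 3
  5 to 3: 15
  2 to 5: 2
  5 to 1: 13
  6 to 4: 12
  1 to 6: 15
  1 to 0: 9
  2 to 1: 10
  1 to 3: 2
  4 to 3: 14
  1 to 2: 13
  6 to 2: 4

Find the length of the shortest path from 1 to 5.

Routes from 1 to 5:
1 - 6 - 5: 15 + 8 = 23
1 - 2 - 6 - 5: 13 + 7 + 8 = 28
1 - 6 - 4 - 2 - 5: 15 + 12 + 10 + 2 = 39
1 - 2 - 5: 13 + 2 = 15
1 - 6 - 2 - 5: 15 + 4 + 2 = 21
Shortest: 15.

15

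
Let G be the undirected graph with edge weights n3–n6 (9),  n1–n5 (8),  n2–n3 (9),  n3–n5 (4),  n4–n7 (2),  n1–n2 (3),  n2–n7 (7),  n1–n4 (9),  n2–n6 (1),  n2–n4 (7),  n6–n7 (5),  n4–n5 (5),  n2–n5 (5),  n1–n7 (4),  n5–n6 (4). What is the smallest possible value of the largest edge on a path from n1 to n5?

A few of the n1→n5 routes:
n1 -> n2 -> n6 -> n7 -> n4 -> n5: max(3, 1, 5, 2, 5) = 5
n1 -> n2 -> n5: max(3, 5) = 5
n1 -> n2 -> n6 -> n5: max(3, 1, 4) = 4
The minimum achievable maximum is 4.

4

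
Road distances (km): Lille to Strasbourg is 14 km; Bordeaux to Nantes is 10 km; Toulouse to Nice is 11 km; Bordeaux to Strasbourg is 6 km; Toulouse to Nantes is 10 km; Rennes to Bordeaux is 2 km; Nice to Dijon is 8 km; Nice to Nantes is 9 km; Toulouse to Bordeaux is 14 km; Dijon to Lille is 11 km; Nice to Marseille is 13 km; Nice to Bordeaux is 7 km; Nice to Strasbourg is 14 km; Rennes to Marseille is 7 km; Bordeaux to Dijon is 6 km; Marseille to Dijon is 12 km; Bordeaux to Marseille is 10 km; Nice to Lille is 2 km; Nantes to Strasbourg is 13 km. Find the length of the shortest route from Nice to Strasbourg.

13

Checking several routes:
Nice → Strasbourg: 14
Nice → Lille → Strasbourg: 2 + 14 = 16
Nice → Bordeaux → Strasbourg: 7 + 6 = 13
The minimum is 13 km.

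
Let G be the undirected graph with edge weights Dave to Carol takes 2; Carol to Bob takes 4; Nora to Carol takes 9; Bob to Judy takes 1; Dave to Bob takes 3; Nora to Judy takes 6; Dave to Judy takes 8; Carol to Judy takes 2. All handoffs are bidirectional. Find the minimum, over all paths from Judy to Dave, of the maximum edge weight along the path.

Comparing a few candidate routes:
Judy - Carol - Dave: max(2, 2) = 2
Judy - Carol - Bob - Dave: max(2, 4, 3) = 4
Judy - Bob - Dave: max(1, 3) = 3
Judy - Dave: max(8) = 8
Judy - Nora - Carol - Dave: max(6, 9, 2) = 9
Judy - Bob - Carol - Dave: max(1, 4, 2) = 4
Best route has worst link 2.

2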